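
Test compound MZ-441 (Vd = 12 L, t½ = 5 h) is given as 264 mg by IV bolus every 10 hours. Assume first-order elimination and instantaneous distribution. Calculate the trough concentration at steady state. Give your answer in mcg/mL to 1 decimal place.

τ = 10 h = 2 half-lives, so f = (1/2)^2 = 0.25.
At steady state, R = 1/(1 − 0.25) = 4/3.
Single-dose peak C₀ = D/Vd = 264/12 = 22 mcg/mL.
Steady-state peak Cmax,ss = C₀·R = 22 × 4/3 ≈ 29.333 mcg/mL.
Steady-state trough Cmin,ss = Cmax,ss·f ≈ 29.333 × 0.25 ≈ 7.333 mcg/mL.

7.3 mcg/mL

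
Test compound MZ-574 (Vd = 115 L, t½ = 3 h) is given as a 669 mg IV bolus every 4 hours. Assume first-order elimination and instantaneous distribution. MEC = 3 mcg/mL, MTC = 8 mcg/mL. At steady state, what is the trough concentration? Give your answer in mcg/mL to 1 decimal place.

k = ln2/t½ = ln2/3 ≈ 0.231049 h⁻¹; fraction remaining f = e^(−kτ) = e^(−0.231049×4) ≈ 0.3969.
Each bolus raises the concentration by D/Vd = 669/115 ≈ 5.817 mcg/mL.
Steady-state trough Cmin,ss = C₀·f/(1−f) ≈ 5.817 × 0.3969/0.6031 ≈ 3.828 mcg/mL.
Trough 3.8 mcg/mL vs MEC 3 mcg/mL: adequate.

3.8 mcg/mL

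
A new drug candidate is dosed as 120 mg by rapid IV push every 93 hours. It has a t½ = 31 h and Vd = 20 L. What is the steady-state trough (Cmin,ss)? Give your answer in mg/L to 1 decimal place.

τ = 93 h = 3 half-lives, so f = (1/2)^3 = 0.125.
Accumulation ratio R = 1/(1 − f) = 1/0.875 = 8/7.
Single-dose peak C₀ = D/Vd = 120/20 = 6 mg/L.
Steady-state peak Cmax,ss = C₀·R = 6 × 8/7 ≈ 6.857 mg/L.
Steady-state trough Cmin,ss = Cmax,ss·f ≈ 6.857 × 0.125 ≈ 0.857 mg/L.

0.9 mg/L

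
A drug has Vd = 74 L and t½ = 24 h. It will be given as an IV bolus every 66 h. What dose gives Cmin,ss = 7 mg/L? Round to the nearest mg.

2967 mg

τ/t½ = 66/24 ≈ 2.75, so f = (1/2)^(66/24) ≈ 0.148651.
Cmin,ss = (D/Vd)·f/(1−f), so D = Cmin,ss·Vd·(1−f)/f.
D = 7 × 74 × (1−f)/f ≈ 7 × 74 × 5.72717 ≈ 2966.67 mg.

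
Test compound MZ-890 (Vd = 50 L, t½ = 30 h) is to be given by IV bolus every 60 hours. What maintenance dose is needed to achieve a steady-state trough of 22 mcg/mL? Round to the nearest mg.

3300 mg

τ/t½ = 60/30 ≈ 2, so f = (1/2)^(60/30) ≈ 0.250000.
Cmin,ss = (D/Vd)·f/(1−f), so D = Cmin,ss·Vd·(1−f)/f.
D = 22 × 50 × (1−f)/f ≈ 22 × 50 × 3.00000 ≈ 3300.00 mg.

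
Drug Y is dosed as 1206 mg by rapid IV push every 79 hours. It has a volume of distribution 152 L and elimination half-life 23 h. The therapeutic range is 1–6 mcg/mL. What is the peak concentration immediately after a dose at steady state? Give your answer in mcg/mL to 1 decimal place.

k = ln2/t½ = ln2/23 ≈ 0.030137 h⁻¹; fraction remaining f = e^(−kτ) = e^(−0.030137×79) ≈ 0.0925.
Accumulation ratio R = 1/(1 − f) ≈ 1/0.9075 ≈ 1.1019.
Each bolus raises the concentration by D/Vd = 1206/152 ≈ 7.934 mcg/mL.
Cmax,ss = C₀/(1 − f) ≈ 7.934/0.9075 ≈ 8.743 mcg/mL.
Peak 8.7 mcg/mL vs MTC 6 mcg/mL: exceeds toxic threshold.

8.7 mcg/mL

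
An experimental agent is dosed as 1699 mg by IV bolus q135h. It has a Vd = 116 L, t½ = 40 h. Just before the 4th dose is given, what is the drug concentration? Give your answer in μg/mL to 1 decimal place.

f = (1/2)^(τ/t½) = (1/2)^(135/40) ≈ 0.0964.
C₀ = D/Vd = 1699/116 ≈ 14.647 μg/mL.
Before the 4th dose, 3 doses have been given. Superposition: Cmin = C₀·(f + f² + … + f^3).
≈ 14.647 × (0.0964 + 0.0093 + 0.0009) ≈ 14.647 × 0.1066 ≈ 1.561 μg/mL.

1.6 μg/mL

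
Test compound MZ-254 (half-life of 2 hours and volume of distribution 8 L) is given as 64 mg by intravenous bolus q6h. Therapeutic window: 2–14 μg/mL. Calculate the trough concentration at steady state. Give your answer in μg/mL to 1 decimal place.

The dosing interval is 3 half-lives, so f = 2^(−3) = 0.125.
Accumulation ratio R = 1/(1 − f) = 1/0.875 = 8/7.
Single-dose peak C₀ = D/Vd = 64/8 = 8 μg/mL.
Steady-state peak Cmax,ss = C₀·R = 8 × 8/7 ≈ 9.143 μg/mL.
Steady-state trough Cmin,ss = Cmax,ss·f ≈ 9.143 × 0.125 ≈ 1.143 μg/mL.
Trough 1.1 μg/mL vs MEC 2 μg/mL: subtherapeutic.

1.1 μg/mL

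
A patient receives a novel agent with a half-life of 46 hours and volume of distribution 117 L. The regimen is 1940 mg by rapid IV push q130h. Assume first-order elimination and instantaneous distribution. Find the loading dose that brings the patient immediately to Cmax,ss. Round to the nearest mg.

f = (1/2)^(130/46) ≈ 0.141014; accumulation ratio R = 1/(1−f) ≈ 1.16416.
Loading dose to hit Cmax,ss on first dose: D_load = D_maint·R ≈ 1940 × 1.16416 ≈ 2258.47 mg.

2258 mg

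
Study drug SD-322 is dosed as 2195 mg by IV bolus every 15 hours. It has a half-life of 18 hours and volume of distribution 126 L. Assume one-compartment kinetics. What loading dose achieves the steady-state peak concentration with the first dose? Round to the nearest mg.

5003 mg

f = (1/2)^(15/18) ≈ 0.561231; accumulation ratio R = 1/(1−f) ≈ 2.27910.
Loading dose to hit Cmax,ss on first dose: D_load = D_maint·R ≈ 2195 × 2.27910 ≈ 5002.62 mg.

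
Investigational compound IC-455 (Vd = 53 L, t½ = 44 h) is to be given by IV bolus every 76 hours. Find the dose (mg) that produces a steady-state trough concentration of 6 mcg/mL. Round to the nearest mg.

735 mg

τ/t½ = 76/44 ≈ 1.7273, so f = (1/2)^(76/44) ≈ 0.302022.
Cmin,ss = (D/Vd)·f/(1−f), so D = Cmin,ss·Vd·(1−f)/f.
D = 6 × 53 × (1−f)/f ≈ 6 × 53 × 2.31102 ≈ 734.90 mg.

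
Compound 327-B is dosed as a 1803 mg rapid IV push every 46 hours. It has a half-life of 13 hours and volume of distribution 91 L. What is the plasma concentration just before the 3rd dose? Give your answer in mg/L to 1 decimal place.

f = (1/2)^(τ/t½) = (1/2)^(46/13) ≈ 0.0861.
C₀ = D/Vd = 1803/91 ≈ 19.813 mg/L.
Before the 3rd dose, 2 doses have been given. Superposition: Cmin = C₀·(f + f²).
≈ 19.813 × (0.0861 + 0.0074) ≈ 19.813 × 0.0935 ≈ 1.853 mg/L.

1.9 mg/L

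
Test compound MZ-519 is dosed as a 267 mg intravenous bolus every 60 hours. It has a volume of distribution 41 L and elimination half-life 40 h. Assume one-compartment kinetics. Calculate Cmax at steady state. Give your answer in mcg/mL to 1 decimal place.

Over one 60-h interval, 60/40 ≈ 1.5 half-lives elapse, leaving f ≈ 0.3536 of each dose.
Accumulation ratio R = 1/(1 − f) ≈ 1/0.6464 ≈ 1.5470.
Single-dose peak C₀ = D/Vd = 267/41 ≈ 6.512 mcg/mL.
Cmax,ss = C₀/(1 − f) ≈ 6.512/0.6464 ≈ 10.074 mcg/mL.

10.1 mcg/mL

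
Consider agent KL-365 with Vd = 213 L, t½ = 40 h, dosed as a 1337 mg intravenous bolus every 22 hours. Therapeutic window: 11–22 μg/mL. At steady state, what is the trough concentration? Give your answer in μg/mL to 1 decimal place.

13.5 μg/mL

τ/t½ = 22/40 ≈ 0.55, so fraction remaining f = (1/2)^(22/40) ≈ 0.6830.
Single-dose peak C₀ = D/Vd = 1337/213 ≈ 6.277 μg/mL.
Steady-state trough Cmin,ss = C₀·f/(1−f) ≈ 6.277 × 0.6830/0.3170 ≈ 13.524 μg/mL.
Trough 13.5 μg/mL vs MEC 11 μg/mL: adequate.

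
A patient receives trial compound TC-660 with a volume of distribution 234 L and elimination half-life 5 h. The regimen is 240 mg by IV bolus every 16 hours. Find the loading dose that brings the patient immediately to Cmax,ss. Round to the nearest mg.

f = (1/2)^(16/5) ≈ 0.108819; accumulation ratio R = 1/(1−f) ≈ 1.12211.
Loading dose to hit Cmax,ss on first dose: D_load = D_maint·R ≈ 240 × 1.12211 ≈ 269.31 mg.

269 mg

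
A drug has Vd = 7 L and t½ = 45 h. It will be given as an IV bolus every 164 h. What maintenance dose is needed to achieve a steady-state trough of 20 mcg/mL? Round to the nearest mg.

τ/t½ = 164/45 ≈ 3.6444, so f = (1/2)^(164/45) ≈ 0.079967.
Cmin,ss = (D/Vd)·f/(1−f), so D = Cmin,ss·Vd·(1−f)/f.
D = 20 × 7 × (1−f)/f ≈ 20 × 7 × 11.50516 ≈ 1610.72 mg.

1611 mg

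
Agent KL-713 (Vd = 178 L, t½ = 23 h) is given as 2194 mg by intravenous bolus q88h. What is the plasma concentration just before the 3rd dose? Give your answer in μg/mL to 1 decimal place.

0.9 μg/mL

f = (1/2)^(τ/t½) = (1/2)^(88/23) ≈ 0.0705.
C₀ = D/Vd = 2194/178 ≈ 12.326 μg/mL.
Before the 3rd dose, 2 doses have been given. Superposition: Cmin = C₀·(f + f²).
≈ 12.326 × (0.0705 + 0.0050) ≈ 12.326 × 0.0755 ≈ 0.931 μg/mL.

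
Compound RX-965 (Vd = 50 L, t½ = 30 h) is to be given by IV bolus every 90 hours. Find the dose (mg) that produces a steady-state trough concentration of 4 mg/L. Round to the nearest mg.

τ/t½ = 90/30 ≈ 3, so f = (1/2)^(90/30) ≈ 0.125000.
Cmin,ss = (D/Vd)·f/(1−f), so D = Cmin,ss·Vd·(1−f)/f.
D = 4 × 50 × (1−f)/f ≈ 4 × 50 × 7.00000 ≈ 1400.00 mg.

1400 mg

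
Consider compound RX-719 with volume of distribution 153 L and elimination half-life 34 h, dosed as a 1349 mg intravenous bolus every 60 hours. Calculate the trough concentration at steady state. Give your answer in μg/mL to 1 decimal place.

3.7 μg/mL

k = ln2/t½ = ln2/34 ≈ 0.020387 h⁻¹; fraction remaining f = e^(−kτ) = e^(−0.020387×60) ≈ 0.2943.
Accumulation ratio R = 1/(1 − f) ≈ 1/0.7057 ≈ 1.4170.
Each bolus raises the concentration by D/Vd = 1349/153 ≈ 8.817 μg/mL.
Cmax,ss = C₀/(1 − f) ≈ 8.817/0.7057 ≈ 12.494 μg/mL.
Steady-state trough Cmin,ss = Cmax,ss·f ≈ 12.494 × 0.2943 ≈ 3.677 μg/mL.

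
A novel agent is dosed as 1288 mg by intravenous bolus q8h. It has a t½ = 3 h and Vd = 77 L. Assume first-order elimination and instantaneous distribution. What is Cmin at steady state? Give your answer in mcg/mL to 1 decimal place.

3.1 mcg/mL

Over one 8-h interval, 8/3 ≈ 2.6667 half-lives elapse, leaving f ≈ 0.1575 of each dose.
Accumulation ratio R = 1/(1 − f) ≈ 1/0.8425 ≈ 1.1869.
Each bolus raises the concentration by D/Vd = 1288/77 ≈ 16.727 mcg/mL.
Cmax,ss = C₀/(1 − f) ≈ 16.727/0.8425 ≈ 19.854 mcg/mL.
Steady-state trough Cmin,ss = Cmax,ss·f ≈ 19.854 × 0.1575 ≈ 3.127 mcg/mL.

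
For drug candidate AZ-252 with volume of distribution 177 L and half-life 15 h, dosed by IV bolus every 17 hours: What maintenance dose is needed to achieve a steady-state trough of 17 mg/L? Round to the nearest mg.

3592 mg

τ/t½ = 17/15 ≈ 1.1333, so f = (1/2)^(17/15) ≈ 0.455861.
Cmin,ss = (D/Vd)·f/(1−f), so D = Cmin,ss·Vd·(1−f)/f.
D = 17 × 177 × (1−f)/f ≈ 17 × 177 × 1.19365 ≈ 3591.69 mg.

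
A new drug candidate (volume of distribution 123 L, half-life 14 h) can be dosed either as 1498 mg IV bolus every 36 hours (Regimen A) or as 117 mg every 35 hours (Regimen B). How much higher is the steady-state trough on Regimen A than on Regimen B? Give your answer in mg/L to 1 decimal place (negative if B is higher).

Regimen A: f = (1/2)^(36/14) ≈ 0.1682; Cmin,ss = (1498/123)·f/(1−f) ≈ 2.463 mg/L.
Regimen B: f = (1/2)^(35/14) ≈ 0.1768; Cmin,ss = (117/123)·f/(1−f) ≈ 0.204 mg/L.
Difference ≈ 2.463 − 0.204 ≈ 2.259 mg/L.

2.3 mg/L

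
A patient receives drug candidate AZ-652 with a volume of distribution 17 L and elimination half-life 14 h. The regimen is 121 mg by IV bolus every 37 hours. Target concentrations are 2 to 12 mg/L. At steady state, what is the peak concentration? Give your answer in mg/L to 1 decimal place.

8.5 mg/L

τ/t½ = 37/14 ≈ 2.6429, so fraction remaining f = (1/2)^(37/14) ≈ 0.1601.
Accumulation ratio R = 1/(1 − f) ≈ 1/0.8399 ≈ 1.1906.
Each bolus raises the concentration by D/Vd = 121/17 ≈ 7.118 mg/L.
Cmax,ss = C₀/(1 − f) ≈ 7.118/0.8399 ≈ 8.475 mg/L.
Peak 8.5 mg/L vs MTC 12 mg/L: below toxic threshold.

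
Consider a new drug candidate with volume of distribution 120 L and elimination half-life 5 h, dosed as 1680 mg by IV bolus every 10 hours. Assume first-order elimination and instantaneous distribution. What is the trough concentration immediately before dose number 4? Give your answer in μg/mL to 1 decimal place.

4.6 μg/mL

f = (1/2)^(τ/t½) = (1/2)^(10/5) ≈ 0.2500.
C₀ = D/Vd = 1680/120 ≈ 14.000 μg/mL.
Before the 4th dose, 3 doses have been given. Superposition: Cmin = C₀·(f + f² + … + f^3).
≈ 14.000 × (0.2500 + 0.0625 + 0.0156) ≈ 14.000 × 0.3281 ≈ 4.593 μg/mL.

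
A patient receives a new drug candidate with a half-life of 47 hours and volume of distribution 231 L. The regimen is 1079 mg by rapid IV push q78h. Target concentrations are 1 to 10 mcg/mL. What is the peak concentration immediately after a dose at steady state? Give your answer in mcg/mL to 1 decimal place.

6.8 mcg/mL

τ/t½ = 78/47 ≈ 1.6596, so fraction remaining f = (1/2)^(78/47) ≈ 0.3165.
Accumulation ratio R = 1/(1 − f) ≈ 1/0.6835 ≈ 1.4631.
Each bolus raises the concentration by D/Vd = 1079/231 ≈ 4.671 mcg/mL.
Cmax,ss = C₀/(1 − f) ≈ 4.671/0.6835 ≈ 6.834 mcg/mL.
Peak 6.8 mcg/mL vs MTC 10 mcg/mL: below toxic threshold.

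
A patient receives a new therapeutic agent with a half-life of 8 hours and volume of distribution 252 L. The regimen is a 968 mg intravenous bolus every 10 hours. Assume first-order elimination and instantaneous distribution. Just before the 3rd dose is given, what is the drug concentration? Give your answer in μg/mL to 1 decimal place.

2.3 μg/mL

f = (1/2)^(τ/t½) = (1/2)^(10/8) ≈ 0.4204.
C₀ = D/Vd = 968/252 ≈ 3.841 μg/mL.
Before the 3rd dose, 2 doses have been given. Superposition: Cmin = C₀·(f + f²).
≈ 3.841 × (0.4204 + 0.1767) ≈ 3.841 × 0.5971 ≈ 2.293 μg/mL.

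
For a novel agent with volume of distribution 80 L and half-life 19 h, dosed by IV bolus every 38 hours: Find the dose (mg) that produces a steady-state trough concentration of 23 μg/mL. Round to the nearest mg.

5520 mg

τ/t½ = 38/19 ≈ 2, so f = (1/2)^(38/19) ≈ 0.250000.
Cmin,ss = (D/Vd)·f/(1−f), so D = Cmin,ss·Vd·(1−f)/f.
D = 23 × 80 × (1−f)/f ≈ 23 × 80 × 3.00000 ≈ 5520.00 mg.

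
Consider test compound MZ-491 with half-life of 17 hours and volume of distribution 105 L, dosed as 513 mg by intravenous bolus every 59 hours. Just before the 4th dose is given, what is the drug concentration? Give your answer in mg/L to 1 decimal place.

0.5 mg/L

f = (1/2)^(τ/t½) = (1/2)^(59/17) ≈ 0.0902.
C₀ = D/Vd = 513/105 ≈ 4.886 mg/L.
Before the 4th dose, 3 doses have been given. Superposition: Cmin = C₀·(f + f² + … + f^3).
≈ 4.886 × (0.0902 + 0.0081 + 0.0007) ≈ 4.886 × 0.0990 ≈ 0.484 mg/L.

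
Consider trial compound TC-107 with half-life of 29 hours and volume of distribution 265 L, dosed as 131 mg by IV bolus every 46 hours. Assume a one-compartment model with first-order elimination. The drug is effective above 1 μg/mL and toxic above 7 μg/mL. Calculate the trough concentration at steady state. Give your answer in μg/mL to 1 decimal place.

k = ln2/t½ = ln2/29 ≈ 0.023902 h⁻¹; fraction remaining f = e^(−kτ) = e^(−0.023902×46) ≈ 0.3330.
Accumulation ratio R = 1/(1 − f) ≈ 1/0.6670 ≈ 1.4993.
Single-dose peak C₀ = D/Vd = 131/265 ≈ 0.494 μg/mL.
Cmax,ss = C₀/(1 − f) ≈ 0.494/0.6670 ≈ 0.741 μg/mL.
Steady-state trough Cmin,ss = Cmax,ss·f ≈ 0.741 × 0.3330 ≈ 0.247 μg/mL.
Trough 0.2 μg/mL vs MEC 1 μg/mL: subtherapeutic.

0.2 μg/mL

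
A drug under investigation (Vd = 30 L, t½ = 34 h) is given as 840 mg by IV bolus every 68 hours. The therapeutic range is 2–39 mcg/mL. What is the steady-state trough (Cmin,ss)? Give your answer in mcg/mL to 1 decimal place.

9.3 mcg/mL

The dosing interval is 2 half-lives, so f = 2^(−2) = 0.25.
Accumulation ratio R = 1/(1 − f) = 1/0.75 = 4/3.
Single-dose peak C₀ = D/Vd = 840/30 = 28 mcg/mL.
Steady-state peak Cmax,ss = C₀·R = 28 × 4/3 ≈ 37.333 mcg/mL.
Steady-state trough Cmin,ss = Cmax,ss·f ≈ 37.333 × 0.25 ≈ 9.333 mcg/mL.
Trough 9.3 mcg/mL vs MEC 2 mcg/mL: adequate.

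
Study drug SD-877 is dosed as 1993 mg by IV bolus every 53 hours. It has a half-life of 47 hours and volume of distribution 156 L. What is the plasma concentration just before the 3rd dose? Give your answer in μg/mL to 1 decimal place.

8.5 μg/mL

f = (1/2)^(τ/t½) = (1/2)^(53/47) ≈ 0.4577.
C₀ = D/Vd = 1993/156 ≈ 12.776 μg/mL.
Before the 3rd dose, 2 doses have been given. Superposition: Cmin = C₀·(f + f²).
≈ 12.776 × (0.4577 + 0.2095) ≈ 12.776 × 0.6672 ≈ 8.524 μg/mL.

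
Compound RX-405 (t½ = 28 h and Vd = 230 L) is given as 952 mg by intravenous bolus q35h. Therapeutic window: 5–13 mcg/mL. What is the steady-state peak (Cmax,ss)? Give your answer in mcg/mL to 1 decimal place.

7.1 mcg/mL

Over one 35-h interval, 35/28 ≈ 1.25 half-lives elapse, leaving f ≈ 0.4204 of each dose.
Accumulation ratio R = 1/(1 − f) ≈ 1/0.5796 ≈ 1.7253.
Single-dose peak C₀ = D/Vd = 952/230 ≈ 4.139 mcg/mL.
Steady-state peak Cmax,ss = C₀·R ≈ 4.139 × 1.7253 ≈ 7.141 mcg/mL.
Peak 7.1 mcg/mL vs MTC 13 mcg/mL: below toxic threshold.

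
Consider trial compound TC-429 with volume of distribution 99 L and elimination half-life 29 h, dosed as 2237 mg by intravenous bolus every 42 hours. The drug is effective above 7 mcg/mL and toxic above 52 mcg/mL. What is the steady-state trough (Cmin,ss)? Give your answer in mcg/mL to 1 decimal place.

τ/t½ = 42/29 ≈ 1.4483, so fraction remaining f = (1/2)^(42/29) ≈ 0.3665.
Accumulation ratio R = 1/(1 − f) ≈ 1/0.6335 ≈ 1.5785.
Single-dose peak C₀ = D/Vd = 2237/99 ≈ 22.596 mcg/mL.
Steady-state peak Cmax,ss = C₀·R ≈ 22.596 × 1.5785 ≈ 35.668 mcg/mL.
One interval later, Cmin,ss = Cmax,ss·e^(−kτ) ≈ 35.668 × 0.3665 ≈ 13.072 mcg/mL.
Trough 13.1 mcg/mL vs MEC 7 mcg/mL: adequate.

13.1 mcg/mL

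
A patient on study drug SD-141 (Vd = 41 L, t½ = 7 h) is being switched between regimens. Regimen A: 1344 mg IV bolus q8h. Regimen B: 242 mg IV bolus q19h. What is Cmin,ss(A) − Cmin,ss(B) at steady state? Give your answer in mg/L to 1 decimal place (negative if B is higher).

26.1 mg/L

Regimen A: f = (1/2)^(8/7) ≈ 0.4529; Cmin,ss = (1344/41)·f/(1−f) ≈ 27.136 mg/L.
Regimen B: f = (1/2)^(19/7) ≈ 0.1524; Cmin,ss = (242/41)·f/(1−f) ≈ 1.061 mg/L.
Difference ≈ 27.136 − 1.061 ≈ 26.075 mg/L.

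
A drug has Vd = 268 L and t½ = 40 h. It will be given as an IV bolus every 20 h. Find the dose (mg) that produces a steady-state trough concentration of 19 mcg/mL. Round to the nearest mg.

τ/t½ = 20/40 ≈ 0.5, so f = (1/2)^(20/40) ≈ 0.707107.
Cmin,ss = (D/Vd)·f/(1−f), so D = Cmin,ss·Vd·(1−f)/f.
D = 19 × 268 × (1−f)/f ≈ 19 × 268 × 0.41421 ≈ 2109.16 mg.

2109 mg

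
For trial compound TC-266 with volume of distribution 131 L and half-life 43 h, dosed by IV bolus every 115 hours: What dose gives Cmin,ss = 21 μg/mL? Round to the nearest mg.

14811 mg

τ/t½ = 115/43 ≈ 2.6744, so f = (1/2)^(115/43) ≈ 0.156646.
Cmin,ss = (D/Vd)·f/(1−f), so D = Cmin,ss·Vd·(1−f)/f.
D = 21 × 131 × (1−f)/f ≈ 21 × 131 × 5.38382 ≈ 14810.89 mg.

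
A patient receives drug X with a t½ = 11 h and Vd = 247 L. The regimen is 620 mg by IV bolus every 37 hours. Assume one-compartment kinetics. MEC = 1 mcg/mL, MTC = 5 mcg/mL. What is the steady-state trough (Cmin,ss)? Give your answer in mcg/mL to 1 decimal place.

τ/t½ = 37/11 ≈ 3.3636, so fraction remaining f = (1/2)^(37/11) ≈ 0.0972.
Each bolus raises the concentration by D/Vd = 620/247 ≈ 2.510 mcg/mL.
Steady-state trough Cmin,ss = C₀·f/(1−f) ≈ 2.510 × 0.0972/0.9028 ≈ 0.270 mcg/mL.
Trough 0.3 mcg/mL vs MEC 1 mcg/mL: subtherapeutic.

0.3 mcg/mL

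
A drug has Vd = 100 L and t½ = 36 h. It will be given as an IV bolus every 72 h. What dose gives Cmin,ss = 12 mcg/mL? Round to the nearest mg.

3600 mg

τ/t½ = 72/36 ≈ 2, so f = (1/2)^(72/36) ≈ 0.250000.
Cmin,ss = (D/Vd)·f/(1−f), so D = Cmin,ss·Vd·(1−f)/f.
D = 12 × 100 × (1−f)/f ≈ 12 × 100 × 3.00000 ≈ 3600.00 mg.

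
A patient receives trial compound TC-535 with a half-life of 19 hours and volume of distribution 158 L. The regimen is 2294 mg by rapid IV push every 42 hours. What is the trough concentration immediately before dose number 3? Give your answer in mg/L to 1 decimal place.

f = (1/2)^(τ/t½) = (1/2)^(42/19) ≈ 0.2161.
C₀ = D/Vd = 2294/158 ≈ 14.519 mg/L.
Before the 3rd dose, 2 doses have been given. Superposition: Cmin = C₀·(f + f²).
≈ 14.519 × (0.2161 + 0.0467) ≈ 14.519 × 0.2628 ≈ 3.816 mg/L.

3.8 mg/L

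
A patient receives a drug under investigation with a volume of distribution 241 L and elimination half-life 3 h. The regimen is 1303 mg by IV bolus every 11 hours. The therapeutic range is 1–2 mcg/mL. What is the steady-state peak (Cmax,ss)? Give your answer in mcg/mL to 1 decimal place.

5.9 mcg/mL

τ/t½ = 11/3 ≈ 3.6667, so fraction remaining f = (1/2)^(11/3) ≈ 0.0787.
Accumulation ratio R = 1/(1 − f) ≈ 1/0.9213 ≈ 1.0854.
Single-dose peak C₀ = D/Vd = 1303/241 ≈ 5.407 mcg/mL.
Steady-state peak Cmax,ss = C₀·R ≈ 5.407 × 1.0854 ≈ 5.869 mcg/mL.
Peak 5.9 mcg/mL vs MTC 2 mcg/mL: exceeds toxic threshold.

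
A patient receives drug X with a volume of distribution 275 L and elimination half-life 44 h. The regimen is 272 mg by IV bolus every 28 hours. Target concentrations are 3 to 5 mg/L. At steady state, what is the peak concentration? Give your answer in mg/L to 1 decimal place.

Over one 28-h interval, 28/44 ≈ 0.63636 half-lives elapse, leaving f ≈ 0.6433 of each dose.
Accumulation ratio R = 1/(1 − f) ≈ 1/0.3567 ≈ 2.8035.
Each bolus raises the concentration by D/Vd = 272/275 ≈ 0.989 mg/L.
Steady-state peak Cmax,ss = C₀·R ≈ 0.989 × 2.8035 ≈ 2.773 mg/L.
Peak 2.8 mg/L vs MTC 5 mg/L: below toxic threshold.

2.8 mg/L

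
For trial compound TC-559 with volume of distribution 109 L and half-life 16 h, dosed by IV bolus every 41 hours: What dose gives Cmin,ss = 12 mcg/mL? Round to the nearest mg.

τ/t½ = 41/16 ≈ 2.5625, so f = (1/2)^(41/16) ≈ 0.169282.
Cmin,ss = (D/Vd)·f/(1−f), so D = Cmin,ss·Vd·(1−f)/f.
D = 12 × 109 × (1−f)/f ≈ 12 × 109 × 4.90730 ≈ 6418.75 mg.

6419 mg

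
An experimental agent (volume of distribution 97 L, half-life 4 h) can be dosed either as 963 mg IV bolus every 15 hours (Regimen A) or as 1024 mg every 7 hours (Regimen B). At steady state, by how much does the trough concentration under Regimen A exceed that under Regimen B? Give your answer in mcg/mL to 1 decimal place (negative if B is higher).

Regimen A: f = (1/2)^(15/4) ≈ 0.0743; Cmin,ss = (963/97)·f/(1−f) ≈ 0.797 mcg/mL.
Regimen B: f = (1/2)^(7/4) ≈ 0.2973; Cmin,ss = (1024/97)·f/(1−f) ≈ 4.466 mcg/mL.
Difference ≈ 0.797 − 4.466 ≈ -3.669 mcg/mL.

-3.7 mcg/mL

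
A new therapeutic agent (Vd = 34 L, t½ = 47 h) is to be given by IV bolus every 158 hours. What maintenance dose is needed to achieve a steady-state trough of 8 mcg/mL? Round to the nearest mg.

τ/t½ = 158/47 ≈ 3.3617, so f = (1/2)^(158/47) ≈ 0.097281.
Cmin,ss = (D/Vd)·f/(1−f), so D = Cmin,ss·Vd·(1−f)/f.
D = 8 × 34 × (1−f)/f ≈ 8 × 34 × 9.27950 ≈ 2524.02 mg.

2524 mg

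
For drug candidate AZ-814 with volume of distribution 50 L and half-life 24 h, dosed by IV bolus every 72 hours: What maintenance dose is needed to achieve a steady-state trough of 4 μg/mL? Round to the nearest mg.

1400 mg

τ/t½ = 72/24 ≈ 3, so f = (1/2)^(72/24) ≈ 0.125000.
Cmin,ss = (D/Vd)·f/(1−f), so D = Cmin,ss·Vd·(1−f)/f.
D = 4 × 50 × (1−f)/f ≈ 4 × 50 × 7.00000 ≈ 1400.00 mg.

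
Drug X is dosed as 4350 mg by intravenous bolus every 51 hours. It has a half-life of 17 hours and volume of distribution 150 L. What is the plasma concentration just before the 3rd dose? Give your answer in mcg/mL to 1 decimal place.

4.1 mcg/mL

f = (1/2)^(τ/t½) = (1/2)^(51/17) ≈ 0.1250.
C₀ = D/Vd = 4350/150 ≈ 29.000 mcg/mL.
Before the 3rd dose, 2 doses have been given. Superposition: Cmin = C₀·(f + f²).
≈ 29.000 × (0.1250 + 0.0156) ≈ 29.000 × 0.1406 ≈ 4.077 mcg/mL.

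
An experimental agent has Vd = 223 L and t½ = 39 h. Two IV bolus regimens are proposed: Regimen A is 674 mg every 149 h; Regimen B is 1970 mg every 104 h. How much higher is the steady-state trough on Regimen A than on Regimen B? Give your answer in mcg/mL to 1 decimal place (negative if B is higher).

-1.4 mcg/mL

Regimen A: f = (1/2)^(149/39) ≈ 0.0708; Cmin,ss = (674/223)·f/(1−f) ≈ 0.230 mcg/mL.
Regimen B: f = (1/2)^(104/39) ≈ 0.1575; Cmin,ss = (1970/223)·f/(1−f) ≈ 1.651 mcg/mL.
Difference ≈ 0.230 − 1.651 ≈ -1.421 mcg/mL.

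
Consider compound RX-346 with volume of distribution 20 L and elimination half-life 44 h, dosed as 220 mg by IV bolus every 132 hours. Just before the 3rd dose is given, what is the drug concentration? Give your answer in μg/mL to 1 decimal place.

1.5 μg/mL

f = (1/2)^(τ/t½) = (1/2)^(132/44) ≈ 0.1250.
C₀ = D/Vd = 220/20 ≈ 11.000 μg/mL.
Before the 3rd dose, 2 doses have been given. Superposition: Cmin = C₀·(f + f²).
≈ 11.000 × (0.1250 + 0.0156) ≈ 11.000 × 0.1406 ≈ 1.547 μg/mL.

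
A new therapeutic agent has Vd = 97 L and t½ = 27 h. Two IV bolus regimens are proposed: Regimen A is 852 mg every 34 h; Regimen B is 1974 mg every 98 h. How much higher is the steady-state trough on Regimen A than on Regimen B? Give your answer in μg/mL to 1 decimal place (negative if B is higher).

Regimen A: f = (1/2)^(34/27) ≈ 0.4178; Cmin,ss = (852/97)·f/(1−f) ≈ 6.303 μg/mL.
Regimen B: f = (1/2)^(98/27) ≈ 0.0808; Cmin,ss = (1974/97)·f/(1−f) ≈ 1.789 μg/mL.
Difference ≈ 6.303 − 1.789 ≈ 4.514 μg/mL.

4.5 μg/mL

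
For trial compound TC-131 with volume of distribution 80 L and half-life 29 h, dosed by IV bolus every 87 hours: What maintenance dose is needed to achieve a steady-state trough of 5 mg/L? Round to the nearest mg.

τ/t½ = 87/29 ≈ 3, so f = (1/2)^(87/29) ≈ 0.125000.
Cmin,ss = (D/Vd)·f/(1−f), so D = Cmin,ss·Vd·(1−f)/f.
D = 5 × 80 × (1−f)/f ≈ 5 × 80 × 7.00000 ≈ 2800.00 mg.

2800 mg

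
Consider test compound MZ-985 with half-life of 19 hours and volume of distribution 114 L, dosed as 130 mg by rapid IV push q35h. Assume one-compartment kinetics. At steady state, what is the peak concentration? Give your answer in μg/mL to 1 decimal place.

1.6 μg/mL

Over one 35-h interval, 35/19 ≈ 1.8421 half-lives elapse, leaving f ≈ 0.2789 of each dose.
At steady state, accumulation factor R = 1/(1 − e^(−kτ)) ≈ 1.3868.
Each bolus raises the concentration by D/Vd = 130/114 ≈ 1.140 μg/mL.
Steady-state peak Cmax,ss = C₀·R ≈ 1.140 × 1.3868 ≈ 1.581 μg/mL.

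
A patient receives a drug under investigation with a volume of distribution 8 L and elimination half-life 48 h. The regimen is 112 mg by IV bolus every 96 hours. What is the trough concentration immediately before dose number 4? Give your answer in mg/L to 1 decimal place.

f = (1/2)^(τ/t½) = (1/2)^(96/48) ≈ 0.2500.
C₀ = D/Vd = 112/8 ≈ 14.000 mg/L.
Before the 4th dose, 3 doses have been given. Superposition: Cmin = C₀·(f + f² + … + f^3).
≈ 14.000 × (0.2500 + 0.0625 + 0.0156) ≈ 14.000 × 0.3281 ≈ 4.593 mg/L.

4.6 mg/L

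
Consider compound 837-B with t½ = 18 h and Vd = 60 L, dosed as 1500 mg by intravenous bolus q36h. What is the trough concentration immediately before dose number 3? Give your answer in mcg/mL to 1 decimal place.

7.8 mcg/mL

f = (1/2)^(τ/t½) = (1/2)^(36/18) ≈ 0.2500.
C₀ = D/Vd = 1500/60 ≈ 25.000 mcg/mL.
Before the 3rd dose, 2 doses have been given. Superposition: Cmin = C₀·(f + f²).
≈ 25.000 × (0.2500 + 0.0625) ≈ 25.000 × 0.3125 ≈ 7.812 mcg/mL.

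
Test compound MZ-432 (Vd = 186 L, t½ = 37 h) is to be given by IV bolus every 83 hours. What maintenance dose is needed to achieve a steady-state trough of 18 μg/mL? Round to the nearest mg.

τ/t½ = 83/37 ≈ 2.2432, so f = (1/2)^(83/37) ≈ 0.211211.
Cmin,ss = (D/Vd)·f/(1−f), so D = Cmin,ss·Vd·(1−f)/f.
D = 18 × 186 × (1−f)/f ≈ 18 × 186 × 3.73460 ≈ 12503.44 mg.

12503 mg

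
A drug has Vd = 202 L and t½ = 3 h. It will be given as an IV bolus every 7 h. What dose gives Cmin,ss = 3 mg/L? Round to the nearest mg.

τ/t½ = 7/3 ≈ 2.3333, so f = (1/2)^(7/3) ≈ 0.198425.
Cmin,ss = (D/Vd)·f/(1−f), so D = Cmin,ss·Vd·(1−f)/f.
D = 3 × 202 × (1−f)/f ≈ 3 × 202 × 4.03969 ≈ 2448.05 mg.

2448 mg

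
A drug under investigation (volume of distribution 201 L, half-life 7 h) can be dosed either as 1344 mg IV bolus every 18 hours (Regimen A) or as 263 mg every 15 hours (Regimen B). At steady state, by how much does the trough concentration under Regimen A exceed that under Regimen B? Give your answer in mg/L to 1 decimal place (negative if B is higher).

Regimen A: f = (1/2)^(18/7) ≈ 0.1682; Cmin,ss = (1344/201)·f/(1−f) ≈ 1.352 mg/L.
Regimen B: f = (1/2)^(15/7) ≈ 0.2264; Cmin,ss = (263/201)·f/(1−f) ≈ 0.383 mg/L.
Difference ≈ 1.352 − 0.383 ≈ 0.969 mg/L.

1.0 mg/L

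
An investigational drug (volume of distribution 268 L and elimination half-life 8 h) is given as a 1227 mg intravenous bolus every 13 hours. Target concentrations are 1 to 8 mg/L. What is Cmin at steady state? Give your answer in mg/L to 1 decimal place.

2.2 mg/L

Over one 13-h interval, 13/8 ≈ 1.625 half-lives elapse, leaving f ≈ 0.3242 of each dose.
Single-dose peak C₀ = D/Vd = 1227/268 ≈ 4.578 mg/L.
Steady-state trough Cmin,ss = C₀·f/(1−f) ≈ 4.578 × 0.3242/0.6758 ≈ 2.196 mg/L.
Trough 2.2 mg/L vs MEC 1 mg/L: adequate.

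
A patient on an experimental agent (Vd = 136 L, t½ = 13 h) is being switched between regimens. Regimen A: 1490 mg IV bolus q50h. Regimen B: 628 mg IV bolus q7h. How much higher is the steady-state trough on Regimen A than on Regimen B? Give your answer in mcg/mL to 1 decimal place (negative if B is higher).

-9.4 mcg/mL

Regimen A: f = (1/2)^(50/13) ≈ 0.0695; Cmin,ss = (1490/136)·f/(1−f) ≈ 0.818 mcg/mL.
Regimen B: f = (1/2)^(7/13) ≈ 0.6885; Cmin,ss = (628/136)·f/(1−f) ≈ 10.206 mcg/mL.
Difference ≈ 0.818 − 10.206 ≈ -9.388 mcg/mL.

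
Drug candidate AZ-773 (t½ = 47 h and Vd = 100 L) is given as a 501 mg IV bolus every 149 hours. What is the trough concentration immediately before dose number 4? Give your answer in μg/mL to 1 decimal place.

f = (1/2)^(τ/t½) = (1/2)^(149/47) ≈ 0.1111.
C₀ = D/Vd = 501/100 ≈ 5.010 μg/mL.
Before the 4th dose, 3 doses have been given. Superposition: Cmin = C₀·(f + f² + … + f^3).
≈ 5.010 × (0.1111 + 0.0123 + 0.0014) ≈ 5.010 × 0.1248 ≈ 0.625 μg/mL.

0.6 μg/mL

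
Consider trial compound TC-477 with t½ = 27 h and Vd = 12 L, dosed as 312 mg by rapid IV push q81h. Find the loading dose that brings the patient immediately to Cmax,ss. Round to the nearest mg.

f = (1/2)^(81/27) ≈ 0.125000; accumulation ratio R = 1/(1−f) ≈ 1.14286.
Loading dose to hit Cmax,ss on first dose: D_load = D_maint·R ≈ 312 × 1.14286 ≈ 356.57 mg.

357 mg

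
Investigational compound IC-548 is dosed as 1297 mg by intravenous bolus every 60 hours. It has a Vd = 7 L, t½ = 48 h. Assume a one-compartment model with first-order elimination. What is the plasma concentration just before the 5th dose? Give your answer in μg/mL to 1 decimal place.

130.2 μg/mL

f = (1/2)^(τ/t½) = (1/2)^(60/48) ≈ 0.4204.
C₀ = D/Vd = 1297/7 ≈ 185.286 μg/mL.
Before the 5th dose, 4 doses have been given. Superposition: Cmin = C₀·(f + f² + … + f^4).
≈ 185.286 × (0.4204 + 0.1767 + 0.0743 + 0.0312) ≈ 185.286 × 0.7026 ≈ 130.182 μg/mL.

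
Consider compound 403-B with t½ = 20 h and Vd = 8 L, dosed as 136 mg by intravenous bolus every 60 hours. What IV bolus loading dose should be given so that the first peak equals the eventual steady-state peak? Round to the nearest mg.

f = (1/2)^(60/20) ≈ 0.125000; accumulation ratio R = 1/(1−f) ≈ 1.14286.
Loading dose to hit Cmax,ss on first dose: D_load = D_maint·R ≈ 136 × 1.14286 ≈ 155.43 mg.

155 mg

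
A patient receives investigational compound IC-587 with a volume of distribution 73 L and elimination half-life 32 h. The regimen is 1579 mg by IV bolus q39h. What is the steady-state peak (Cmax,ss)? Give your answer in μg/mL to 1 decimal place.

37.9 μg/mL

k = ln2/t½ = ln2/32 ≈ 0.021661 h⁻¹; fraction remaining f = e^(−kτ) = e^(−0.021661×39) ≈ 0.4297.
At steady state, accumulation factor R = 1/(1 − e^(−kτ)) ≈ 1.7535.
Each bolus raises the concentration by D/Vd = 1579/73 ≈ 21.630 μg/mL.
Steady-state peak Cmax,ss = C₀·R ≈ 21.630 × 1.7535 ≈ 37.928 μg/mL.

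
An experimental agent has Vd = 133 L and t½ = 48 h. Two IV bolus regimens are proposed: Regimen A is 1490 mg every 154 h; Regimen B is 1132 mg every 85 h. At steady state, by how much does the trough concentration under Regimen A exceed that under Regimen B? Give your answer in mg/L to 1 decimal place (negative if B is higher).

-2.2 mg/L

Regimen A: f = (1/2)^(154/48) ≈ 0.1082; Cmin,ss = (1490/133)·f/(1−f) ≈ 1.359 mg/L.
Regimen B: f = (1/2)^(85/48) ≈ 0.2930; Cmin,ss = (1132/133)·f/(1−f) ≈ 3.527 mg/L.
Difference ≈ 1.359 − 3.527 ≈ -2.168 mg/L.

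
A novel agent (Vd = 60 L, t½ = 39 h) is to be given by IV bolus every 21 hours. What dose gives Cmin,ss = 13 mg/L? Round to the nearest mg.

353 mg

τ/t½ = 21/39 ≈ 0.53846, so f = (1/2)^(21/39) ≈ 0.688505.
Cmin,ss = (D/Vd)·f/(1−f), so D = Cmin,ss·Vd·(1−f)/f.
D = 13 × 60 × (1−f)/f ≈ 13 × 60 × 0.45242 ≈ 352.89 mg.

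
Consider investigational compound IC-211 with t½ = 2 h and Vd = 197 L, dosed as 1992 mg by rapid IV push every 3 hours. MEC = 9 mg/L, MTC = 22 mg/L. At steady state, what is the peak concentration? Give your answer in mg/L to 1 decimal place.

15.6 mg/L

k = ln2/t½ = ln2/2 ≈ 0.346574 h⁻¹; fraction remaining f = e^(−kτ) = e^(−0.346574×3) ≈ 0.3536.
Accumulation ratio R = 1/(1 − f) ≈ 1/0.6464 ≈ 1.5470.
Each bolus raises the concentration by D/Vd = 1992/197 ≈ 10.112 mg/L.
Steady-state peak Cmax,ss = C₀·R ≈ 10.112 × 1.5470 ≈ 15.643 mg/L.
Peak 15.6 mg/L vs MTC 22 mg/L: below toxic threshold.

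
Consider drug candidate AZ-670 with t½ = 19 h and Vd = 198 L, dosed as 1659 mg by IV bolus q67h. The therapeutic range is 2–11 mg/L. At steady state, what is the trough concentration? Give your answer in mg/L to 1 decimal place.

0.8 mg/L

Over one 67-h interval, 67/19 ≈ 3.5263 half-lives elapse, leaving f ≈ 0.0868 of each dose.
Accumulation ratio R = 1/(1 − f) ≈ 1/0.9132 ≈ 1.0951.
Single-dose peak C₀ = D/Vd = 1659/198 ≈ 8.379 mg/L.
Cmax,ss = C₀/(1 − f) ≈ 8.379/0.9132 ≈ 9.175 mg/L.
One interval later, Cmin,ss = Cmax,ss·e^(−kτ) ≈ 9.175 × 0.0868 ≈ 0.796 mg/L.
Trough 0.8 mg/L vs MEC 2 mg/L: subtherapeutic.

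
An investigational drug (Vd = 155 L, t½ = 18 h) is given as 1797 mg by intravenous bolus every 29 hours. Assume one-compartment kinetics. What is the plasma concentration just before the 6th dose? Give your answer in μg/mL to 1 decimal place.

5.6 μg/mL

f = (1/2)^(τ/t½) = (1/2)^(29/18) ≈ 0.3273.
C₀ = D/Vd = 1797/155 ≈ 11.594 μg/mL.
Before the 6th dose, 5 doses have been given. Superposition: Cmin = C₀·(f + f² + … + f^5).
≈ 11.594 × (0.3273 + 0.1071 + 0.0351 + 0.0115 + 0.0038) ≈ 11.594 × 0.4848 ≈ 5.621 μg/mL.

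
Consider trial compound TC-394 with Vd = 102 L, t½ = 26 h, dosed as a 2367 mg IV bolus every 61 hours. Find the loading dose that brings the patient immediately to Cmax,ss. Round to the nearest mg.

2946 mg

f = (1/2)^(61/26) ≈ 0.196670; accumulation ratio R = 1/(1−f) ≈ 1.24482.
Loading dose to hit Cmax,ss on first dose: D_load = D_maint·R ≈ 2367 × 1.24482 ≈ 2946.49 mg.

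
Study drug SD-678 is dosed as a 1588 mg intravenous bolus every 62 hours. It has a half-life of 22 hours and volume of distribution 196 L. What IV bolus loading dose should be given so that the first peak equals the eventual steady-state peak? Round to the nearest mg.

f = (1/2)^(62/22) ≈ 0.141789; accumulation ratio R = 1/(1−f) ≈ 1.16521.
Loading dose to hit Cmax,ss on first dose: D_load = D_maint·R ≈ 1588 × 1.16521 ≈ 1850.35 mg.

1850 mg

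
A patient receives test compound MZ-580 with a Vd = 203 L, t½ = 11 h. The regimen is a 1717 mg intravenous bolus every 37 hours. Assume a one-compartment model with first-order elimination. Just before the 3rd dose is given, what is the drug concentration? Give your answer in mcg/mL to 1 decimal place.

0.9 mcg/mL

f = (1/2)^(τ/t½) = (1/2)^(37/11) ≈ 0.0972.
C₀ = D/Vd = 1717/203 ≈ 8.458 mcg/mL.
Before the 3rd dose, 2 doses have been given. Superposition: Cmin = C₀·(f + f²).
≈ 8.458 × (0.0972 + 0.0094) ≈ 8.458 × 0.1066 ≈ 0.902 mcg/mL.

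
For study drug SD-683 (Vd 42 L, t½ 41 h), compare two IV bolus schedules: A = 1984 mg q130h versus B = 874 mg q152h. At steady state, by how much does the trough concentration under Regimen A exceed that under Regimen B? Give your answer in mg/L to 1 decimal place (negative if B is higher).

4.2 mg/L

Regimen A: f = (1/2)^(130/41) ≈ 0.1110; Cmin,ss = (1984/42)·f/(1−f) ≈ 5.898 mg/L.
Regimen B: f = (1/2)^(152/41) ≈ 0.0766; Cmin,ss = (874/42)·f/(1−f) ≈ 1.726 mg/L.
Difference ≈ 5.898 − 1.726 ≈ 4.172 mg/L.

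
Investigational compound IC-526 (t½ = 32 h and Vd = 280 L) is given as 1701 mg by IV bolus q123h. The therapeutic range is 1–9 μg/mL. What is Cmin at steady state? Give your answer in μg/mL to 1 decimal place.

0.5 μg/mL

k = ln2/t½ = ln2/32 ≈ 0.021661 h⁻¹; fraction remaining f = e^(−kτ) = e^(−0.021661×123) ≈ 0.0696.
Accumulation ratio R = 1/(1 − f) ≈ 1/0.9304 ≈ 1.0748.
Single-dose peak C₀ = D/Vd = 1701/280 ≈ 6.075 μg/mL.
Cmax,ss = C₀/(1 − f) ≈ 6.075/0.9304 ≈ 6.529 μg/mL.
One interval later, Cmin,ss = Cmax,ss·e^(−kτ) ≈ 6.529 × 0.0696 ≈ 0.454 μg/mL.
Trough 0.5 μg/mL vs MEC 1 μg/mL: subtherapeutic.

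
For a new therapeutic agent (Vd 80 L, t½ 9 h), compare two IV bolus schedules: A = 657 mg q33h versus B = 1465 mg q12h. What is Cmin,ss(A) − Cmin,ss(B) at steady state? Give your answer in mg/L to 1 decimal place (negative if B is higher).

-11.3 mg/L

Regimen A: f = (1/2)^(33/9) ≈ 0.0787; Cmin,ss = (657/80)·f/(1−f) ≈ 0.702 mg/L.
Regimen B: f = (1/2)^(12/9) ≈ 0.3969; Cmin,ss = (1465/80)·f/(1−f) ≈ 12.051 mg/L.
Difference ≈ 0.702 − 12.051 ≈ -11.349 mg/L.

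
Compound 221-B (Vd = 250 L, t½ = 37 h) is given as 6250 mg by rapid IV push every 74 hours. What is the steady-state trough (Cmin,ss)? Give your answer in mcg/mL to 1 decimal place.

The dosing interval is 2 half-lives, so f = 2^(−2) = 0.25.
At steady state, R = 1/(1 − 0.25) = 4/3.
Single-dose peak C₀ = D/Vd = 6250/250 = 25 mcg/mL.
Steady-state peak Cmax,ss = C₀·R = 25 × 4/3 ≈ 33.333 mcg/mL.
Steady-state trough Cmin,ss = Cmax,ss·f ≈ 33.333 × 0.25 ≈ 8.333 mcg/mL.

8.3 mcg/mL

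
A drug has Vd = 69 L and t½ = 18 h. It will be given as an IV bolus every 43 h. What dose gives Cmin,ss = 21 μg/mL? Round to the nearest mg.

τ/t½ = 43/18 ≈ 2.3889, so f = (1/2)^(43/18) ≈ 0.190929.
Cmin,ss = (D/Vd)·f/(1−f), so D = Cmin,ss·Vd·(1−f)/f.
D = 21 × 69 × (1−f)/f ≈ 21 × 69 × 4.23755 ≈ 6140.21 mg.

6140 mg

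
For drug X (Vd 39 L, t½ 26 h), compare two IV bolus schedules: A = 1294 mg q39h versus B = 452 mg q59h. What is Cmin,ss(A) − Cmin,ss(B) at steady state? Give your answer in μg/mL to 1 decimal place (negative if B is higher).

15.1 μg/mL

Regimen A: f = (1/2)^(39/26) ≈ 0.3536; Cmin,ss = (1294/39)·f/(1−f) ≈ 18.150 μg/mL.
Regimen B: f = (1/2)^(59/26) ≈ 0.2074; Cmin,ss = (452/39)·f/(1−f) ≈ 3.033 μg/mL.
Difference ≈ 18.150 − 3.033 ≈ 15.117 μg/mL.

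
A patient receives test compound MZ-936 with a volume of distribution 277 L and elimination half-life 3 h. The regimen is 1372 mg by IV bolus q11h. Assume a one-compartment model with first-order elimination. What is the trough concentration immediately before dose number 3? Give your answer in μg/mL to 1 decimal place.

0.4 μg/mL

f = (1/2)^(τ/t½) = (1/2)^(11/3) ≈ 0.0787.
C₀ = D/Vd = 1372/277 ≈ 4.953 μg/mL.
Before the 3rd dose, 2 doses have been given. Superposition: Cmin = C₀·(f + f²).
≈ 4.953 × (0.0787 + 0.0062) ≈ 4.953 × 0.0849 ≈ 0.421 μg/mL.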